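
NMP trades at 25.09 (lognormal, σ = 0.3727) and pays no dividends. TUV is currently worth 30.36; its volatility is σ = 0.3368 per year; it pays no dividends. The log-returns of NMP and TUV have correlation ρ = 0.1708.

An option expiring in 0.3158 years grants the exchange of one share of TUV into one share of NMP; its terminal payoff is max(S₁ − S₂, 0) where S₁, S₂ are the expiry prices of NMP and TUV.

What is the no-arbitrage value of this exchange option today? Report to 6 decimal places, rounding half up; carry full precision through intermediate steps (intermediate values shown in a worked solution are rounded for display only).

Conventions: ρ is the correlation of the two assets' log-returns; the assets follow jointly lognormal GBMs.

σ_eff = √(σ₁² + σ₂² − 2ρσ₁σ₂) = √(0.3727² + 0.3368² − 2·0.1708·0.3727·0.3368) = 0.457668
d₁ = (ln(S₁/S₂) + (q₂ − q₁ + σ_eff²/2)T) / (σ_eff√T) = (ln(25.09/30.36) + (0.0 − 0.0 + 0.104730)·0.3158) / 0.257192 = -0.612706
d₂ = d₁ − σ_eff√T = -0.612706 − 0.257192 = -0.869898
N(d₁) = 0.270035,  N(d₂) = 0.192178
V = S₁·e^{−q₁T}·N(d₁) − S₂·e^{−q₂T}·N(d₂) = 6.775186 − 5.834529 = 0.940657
Key observation: the rate r is irrelevant here: denominating values in TUV turns the exchange into a ratio option on S₁/S₂, and discounting at r drops out.

exchange price = 0.940657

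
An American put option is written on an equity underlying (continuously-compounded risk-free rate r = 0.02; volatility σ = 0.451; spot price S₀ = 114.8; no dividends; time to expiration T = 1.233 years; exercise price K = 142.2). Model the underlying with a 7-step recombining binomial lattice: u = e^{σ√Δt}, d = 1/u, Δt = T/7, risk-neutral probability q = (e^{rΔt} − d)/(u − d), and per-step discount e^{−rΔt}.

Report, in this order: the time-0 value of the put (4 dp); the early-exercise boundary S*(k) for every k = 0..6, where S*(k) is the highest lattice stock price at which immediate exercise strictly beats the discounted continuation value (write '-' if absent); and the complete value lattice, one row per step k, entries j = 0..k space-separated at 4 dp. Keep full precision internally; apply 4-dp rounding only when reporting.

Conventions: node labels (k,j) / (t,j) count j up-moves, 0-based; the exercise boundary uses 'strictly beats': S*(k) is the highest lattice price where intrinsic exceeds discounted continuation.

params: Δt=0.17614 u=1.20838 d=0.82755 q=0.46209 e^(-rΔt)=0.99648
t_7 payoffs: 111.6850 97.6424 77.1377 47.1969 3.4778 0.0000 0.0000 0.0000
t_6: node(6,0) S=36.8738 payoff=105.3262 vs cont=104.8262 → 105.3262 [stop]  node(6,1) S=53.8425 payoff=88.3575 vs cont=87.8574 → 88.3575 [stop]  node(6,2) S=78.6201 payoff=63.5799 vs cont=63.0798 → 63.5799 [stop]  node(6,3) S=114.8000 payoff=27.4000 vs cont=26.8999 → 27.4000 [stop]  node(6,4) S=167.6293 payoff=0.0000 vs cont=1.8642 → 1.8642 [wait]  node(6,5) S=244.7700 payoff=0.0000 vs cont=0.0000 → 0.0000 [wait]  node(6,6) S=357.4097 payoff=0.0000 vs cont=0.0000 → 0.0000 [wait]  ⇒ S*(6)=114.8000
t_5: node(5,0) S=44.5576 payoff=97.6424 vs cont=97.1424 → 97.6424 [stop]  node(5,1) S=65.0623 payoff=77.1377 vs cont=76.6376 → 77.1377 [stop]  node(5,2) S=95.0031 payoff=47.1969 vs cont=46.6968 → 47.1969 [stop]  node(5,3) S=138.7222 payoff=3.4778 vs cont=15.5454 → 15.5454 [wait]  node(5,4) S=202.5602 payoff=0.0000 vs cont=0.9992 → 0.9992 [wait]  node(5,5) S=295.7756 payoff=0.0000 vs cont=0.0000 → 0.0000 [wait]  ⇒ S*(5)=95.0031
t_4: node(4,0) S=53.8425 payoff=88.3575 vs cont=87.8574 → 88.3575 [stop]  node(4,1) S=78.6201 payoff=63.5799 vs cont=63.0798 → 63.5799 [stop]  node(4,2) S=114.8000 payoff=27.4000 vs cont=32.4566 → 32.4566 [wait]  node(4,3) S=167.6293 payoff=0.0000 vs cont=8.7928 → 8.7928 [wait]  node(4,4) S=244.7700 payoff=0.0000 vs cont=0.5356 → 0.5356 [wait]  ⇒ S*(4)=78.6201
t_3: node(3,0) S=65.0623 payoff=77.1377 vs cont=76.6376 → 77.1377 [stop]  node(3,1) S=95.0031 payoff=47.1969 vs cont=49.0252 → 49.0252 [wait]  node(3,2) S=138.7222 payoff=3.4778 vs cont=21.4461 → 21.4461 [wait]  node(3,3) S=202.5602 payoff=0.0000 vs cont=4.9597 → 4.9597 [wait]  ⇒ S*(3)=65.0623
t_2: node(2,0) S=78.6201 payoff=63.5799 vs cont=63.9217 → 63.9217 [wait]  node(2,1) S=114.8000 payoff=27.4000 vs cont=36.1537 → 36.1537 [wait]  node(2,2) S=167.6293 payoff=0.0000 vs cont=13.7794 → 13.7794 [wait]  ⇒ S*(2)=-
t_1: node(1,0) S=95.0031 payoff=47.1969 vs cont=50.9108 → 50.9108 [wait]  node(1,1) S=138.7222 payoff=3.4778 vs cont=25.7240 → 25.7240 [wait]  ⇒ S*(1)=-
t_0: node(0,0) S=114.8000 payoff=27.4000 vs cont=39.1342 → 39.1342 [wait]  ⇒ S*(0)=-

price = 39.1342
boundary = - - - 65.0623 78.6201 95.0031 114.8000
tree:
39.1342
50.9108 25.7240
63.9217 36.1537 13.7794
77.1377 49.0252 21.4461 4.9597
88.3575 63.5799 32.4566 8.7928 0.5356
97.6424 77.1377 47.1969 15.5454 0.9992 0.0000
105.3262 88.3575 63.5799 27.4000 1.8642 0.0000 0.0000
111.6850 97.6424 77.1377 47.1969 3.4778 0.0000 0.0000 0.0000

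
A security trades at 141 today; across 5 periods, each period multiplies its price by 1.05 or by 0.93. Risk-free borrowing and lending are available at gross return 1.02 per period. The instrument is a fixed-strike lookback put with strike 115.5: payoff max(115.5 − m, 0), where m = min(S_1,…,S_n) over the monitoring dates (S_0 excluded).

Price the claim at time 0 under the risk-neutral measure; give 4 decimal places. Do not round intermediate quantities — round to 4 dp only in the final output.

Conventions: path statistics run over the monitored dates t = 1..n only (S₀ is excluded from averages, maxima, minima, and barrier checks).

price = 0.1090

No-arbitrage gives p* = (R−d)/(u−d) = 0.7500: enumerate every path, weight its payoff by its p*-probability, and discount by R^5.
Enumerate all 2^5 = 32 price paths (U = up ×1.05, D = down ×0.93); each path with k up-moves has probability p*^k·(1−p*)^(5−k).
DDDDD: m=98.0921, payoff=17.4079, prob=0.000977
UDDDD: m=110.7491, payoff=4.7509, prob=0.002930
DUDDD: m=110.7491, payoff=4.7509, prob=0.002930
UUDDD: m=125.0393, payoff=0.0000, prob=0.008789
DDUDD: m=110.7491, payoff=4.7509, prob=0.002930
UDUDD: m=125.0393, payoff=0.0000, prob=0.008789
DUUDD: m=125.0393, payoff=0.0000, prob=0.008789
UUUDD: m=141.1734, payoff=0.0000, prob=0.026367
DDDUD: m=110.7491, payoff=4.7509, prob=0.002930
UDDUD: m=125.0393, payoff=0.0000, prob=0.008789
DUDUD: m=125.0393, payoff=0.0000, prob=0.008789
UUDUD: m=141.1734, payoff=0.0000, prob=0.026367
DDUUD: m=121.9509, payoff=0.0000, prob=0.008789
UDUUD: m=137.6865, payoff=0.0000, prob=0.026367
DUUUD: m=131.1300, payoff=0.0000, prob=0.026367
UUUUD: m=148.0500, payoff=0.0000, prob=0.079102
DDDDU: m=105.4753, payoff=10.0247, prob=0.002930
UDDDU: m=119.0851, payoff=0.0000, prob=0.008789
DUDDU: m=119.0851, payoff=0.0000, prob=0.008789
UUDDU: m=134.4509, payoff=0.0000, prob=0.026367
DDUDU: m=119.0851, payoff=0.0000, prob=0.008789
UDUDU: m=134.4509, payoff=0.0000, prob=0.026367
DUUDU: m=131.1300, payoff=0.0000, prob=0.026367
UUUDU: m=148.0500, payoff=0.0000, prob=0.079102
DDDUU: m=113.4143, payoff=2.0857, prob=0.008789
UDDUU: m=128.0484, payoff=0.0000, prob=0.026367
DUDUU: m=128.0484, payoff=0.0000, prob=0.026367
UUDUU: m=144.5708, payoff=0.0000, prob=0.079102
DDUUU: m=121.9509, payoff=0.0000, prob=0.026367
UDUUU: m=137.6865, payoff=0.0000, prob=0.079102
DUUUU: m=131.1300, payoff=0.0000, prob=0.079102
UUUUU: m=148.0500, payoff=0.0000, prob=0.237305
Price = Σ prob·payoff / R^5 = 0.120375 / 1.104081 = 0.1090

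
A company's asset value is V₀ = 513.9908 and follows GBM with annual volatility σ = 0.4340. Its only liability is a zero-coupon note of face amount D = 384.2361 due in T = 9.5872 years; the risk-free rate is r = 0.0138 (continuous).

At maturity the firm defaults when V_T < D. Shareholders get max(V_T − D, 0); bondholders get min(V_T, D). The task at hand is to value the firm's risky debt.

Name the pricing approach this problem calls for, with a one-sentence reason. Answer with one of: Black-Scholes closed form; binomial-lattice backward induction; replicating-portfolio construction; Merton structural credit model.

Key observation: the asked-for credit quantity lives on the firm's capital structure — asset value, asset volatility, debt face 384.2361 — which is the structural model's domain.

framework: Merton structural credit model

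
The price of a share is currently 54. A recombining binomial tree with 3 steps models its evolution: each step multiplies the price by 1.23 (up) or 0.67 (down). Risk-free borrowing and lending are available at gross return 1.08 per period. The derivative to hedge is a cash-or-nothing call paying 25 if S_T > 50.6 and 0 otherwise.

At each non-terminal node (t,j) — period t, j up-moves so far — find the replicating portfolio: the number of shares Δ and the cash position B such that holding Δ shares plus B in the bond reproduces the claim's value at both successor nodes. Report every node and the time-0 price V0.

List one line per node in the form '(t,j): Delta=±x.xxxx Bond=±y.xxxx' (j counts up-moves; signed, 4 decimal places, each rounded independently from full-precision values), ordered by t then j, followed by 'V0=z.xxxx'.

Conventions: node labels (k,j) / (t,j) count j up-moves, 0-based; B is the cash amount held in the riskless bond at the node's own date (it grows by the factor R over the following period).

(0,0): Delta=0.2780 Bond=1.3251
(1,0): Delta=0.8365 Bond=-18.7748
(1,1): Delta=0.1667 Bond=8.8235
(2,0): Delta=0.0000 Bond=0.0000
(2,1): Delta=1.0032 Bond=-27.6951
(2,2): Delta=0.0000 Bond=23.1481
V0=16.3369

Risk-neutral probability p* = (R−d)/(u−d) = (1.08−0.67)/(1.23−0.67) = 0.7321.
Terminal payoffs: V(3,0)=0.0000, V(3,1)=0.0000, V(3,2)=25.0000, V(3,3)=25.0000
Node (2,0) S=24.2406: V=(p*·0.0000+(1−p*)·0.0000)/1.08=0.0000; Δ=(0.0000−0.0000)/(29.8159−16.2412)=0.0000; B=V−Δ·S=0.0000
Node (2,1) S=44.5014: V=(p*·25.0000+(1−p*)·0.0000)/1.08=16.9478; Δ=(25.0000−0.0000)/(54.7367−29.8159)=1.0032; B=V−Δ·S=-27.6951
Node (2,2) S=81.6966: V=(p*·25.0000+(1−p*)·25.0000)/1.08=23.1481; Δ=(25.0000−25.0000)/(100.4868−54.7367)=0.0000; B=V−Δ·S=23.1481
Node (1,0) S=36.1800: V=(p*·16.9478+(1−p*)·0.0000)/1.08=11.4891; Δ=(16.9478−0.0000)/(44.5014−24.2406)=0.8365; B=V−Δ·S=-18.7748
Node (1,1) S=66.4200: V=(p*·23.1481+(1−p*)·16.9478)/1.08=19.8957; Δ=(23.1481−16.9478)/(81.6966−44.5014)=0.1667; B=V−Δ·S=8.8235
Node (0,0) S=54.0000: V=(p*·19.8957+(1−p*)·11.4891)/1.08=16.3369; Δ=(19.8957−11.4891)/(66.4200−36.1800)=0.2780; B=V−Δ·S=1.3251
Check: Δ(0,0)·S0 + B(0,0) = 16.3369 = V0.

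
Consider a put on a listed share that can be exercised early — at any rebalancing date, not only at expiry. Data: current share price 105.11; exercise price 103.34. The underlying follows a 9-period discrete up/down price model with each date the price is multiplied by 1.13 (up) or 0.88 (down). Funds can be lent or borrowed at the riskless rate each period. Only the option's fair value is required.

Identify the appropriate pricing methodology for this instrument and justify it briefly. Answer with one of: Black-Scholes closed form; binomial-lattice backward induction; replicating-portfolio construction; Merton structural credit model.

Key observation: the defining feature is the embedded early-exercise option across 9 discrete dates on the spot-105.11 tree; pricing the strike-103.34 put means working backward with an exercise test at every node.

framework: binomial-lattice backward induction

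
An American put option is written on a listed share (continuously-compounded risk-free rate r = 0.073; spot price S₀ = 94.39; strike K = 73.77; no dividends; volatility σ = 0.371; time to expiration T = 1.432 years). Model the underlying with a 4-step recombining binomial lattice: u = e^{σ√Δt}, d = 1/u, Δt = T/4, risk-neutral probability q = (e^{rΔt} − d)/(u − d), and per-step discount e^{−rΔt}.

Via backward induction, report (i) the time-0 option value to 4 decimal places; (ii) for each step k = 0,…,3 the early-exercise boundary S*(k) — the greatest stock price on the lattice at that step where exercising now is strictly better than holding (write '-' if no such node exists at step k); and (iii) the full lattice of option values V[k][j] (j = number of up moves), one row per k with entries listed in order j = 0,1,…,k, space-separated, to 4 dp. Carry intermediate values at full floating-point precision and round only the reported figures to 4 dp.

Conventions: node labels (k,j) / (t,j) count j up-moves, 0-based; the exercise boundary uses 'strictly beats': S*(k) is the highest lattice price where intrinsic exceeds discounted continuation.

params: Δt=0.35800 u=1.24855 d=0.80093 q=0.50389 e^(-rΔt)=0.97420
t_4 payoffs: 34.9276 13.2198 0.0000 0.0000 0.0000
t_3: node(3,0) S=48.4966 payoff=25.2734 vs cont=23.3705 → 25.2734 [stop]  node(3,1) S=75.5999 payoff=0.0000 vs cont=6.3893 → 6.3893 [wait]  node(3,2) S=117.8504 payoff=0.0000 vs cont=0.0000 → 0.0000 [wait]  node(3,3) S=183.7135 payoff=0.0000 vs cont=0.0000 → 0.0000 [wait]  ⇒ S*(3)=48.4966
t_2: node(2,0) S=60.5502 payoff=13.2198 vs cont=15.3515 → 15.3515 [wait]  node(2,1) S=94.3900 payoff=0.0000 vs cont=3.0881 → 3.0881 [wait]  node(2,2) S=147.1418 payoff=0.0000 vs cont=0.0000 → 0.0000 [wait]  ⇒ S*(2)=-
t_1: node(1,0) S=75.5999 payoff=0.0000 vs cont=8.9355 → 8.9355 [wait]  node(1,1) S=117.8504 payoff=0.0000 vs cont=1.4925 → 1.4925 [wait]  ⇒ S*(1)=-
t_0: node(0,0) S=94.3900 payoff=0.0000 vs cont=5.0514 → 5.0514 [wait]  ⇒ S*(0)=-

price = 5.0514
boundary = - - - 48.4966
tree:
5.0514
8.9355 1.4925
15.3515 3.0881 0.0000
25.2734 6.3893 0.0000 0.0000
34.9276 13.2198 0.0000 0.0000 0.0000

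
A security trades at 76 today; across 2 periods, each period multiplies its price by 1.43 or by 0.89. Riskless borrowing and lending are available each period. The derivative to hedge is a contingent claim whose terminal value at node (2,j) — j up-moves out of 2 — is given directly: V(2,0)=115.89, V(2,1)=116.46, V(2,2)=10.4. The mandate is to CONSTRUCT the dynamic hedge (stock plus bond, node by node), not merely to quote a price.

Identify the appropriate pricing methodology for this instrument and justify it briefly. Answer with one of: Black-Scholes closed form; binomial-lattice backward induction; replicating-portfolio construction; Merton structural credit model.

framework: replicating-portfolio construction

Key observation: the mandate to exhibit the hedge at every date and state singles out the replicating-portfolio construction on the 2-period tree with factors 1.43 and 0.89 from 76.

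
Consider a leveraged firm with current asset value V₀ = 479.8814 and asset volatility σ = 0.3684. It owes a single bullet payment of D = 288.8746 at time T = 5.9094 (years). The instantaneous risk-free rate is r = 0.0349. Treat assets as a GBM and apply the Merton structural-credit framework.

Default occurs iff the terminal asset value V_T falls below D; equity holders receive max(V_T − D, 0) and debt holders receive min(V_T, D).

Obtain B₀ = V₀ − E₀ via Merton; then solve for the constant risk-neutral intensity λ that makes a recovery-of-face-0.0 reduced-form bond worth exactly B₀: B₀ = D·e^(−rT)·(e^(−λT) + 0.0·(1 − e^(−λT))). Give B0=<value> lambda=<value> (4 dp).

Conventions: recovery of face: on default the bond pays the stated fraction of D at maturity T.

Equity is a call on the firm's assets struck at D = 288.8746:
d₁ = [ln(V₀/D) + (r + σ²/2)T] / (σ√T)
   = [ln(479.8814/288.8746) + (0.0349 + 0.5·0.3684²)·5.9094] / (0.3684·√5.9094)
   = [0.507546 + 0.607246] / 0.895553 = 1.244808
d₂ = d₁ − σ√T = 1.244808 − 0.895553 = 0.349255
N(d₁) = 0.893399,  N(d₂) = 0.636551,  e^(−rT) = 0.813639
E₀ = V₀·N(d₁) − D·e^(−rT)·N(d₂)
   = 479.8814·0.893399 − 288.8746·0.813639·0.636551 = 279.110688
B₀ = V₀ − E₀ = 479.8814 − 279.110688 = 200.770712
e^(−λT) = (B₀·e^(rT)/D − 0)/(1 − 0) = (200.7707·1.229046/288.8746 − 0)/1 = 0.85419894
λ = −ln(0.85419894)/5.9094 = 0.026668

B0=200.7707 lambda=0.0267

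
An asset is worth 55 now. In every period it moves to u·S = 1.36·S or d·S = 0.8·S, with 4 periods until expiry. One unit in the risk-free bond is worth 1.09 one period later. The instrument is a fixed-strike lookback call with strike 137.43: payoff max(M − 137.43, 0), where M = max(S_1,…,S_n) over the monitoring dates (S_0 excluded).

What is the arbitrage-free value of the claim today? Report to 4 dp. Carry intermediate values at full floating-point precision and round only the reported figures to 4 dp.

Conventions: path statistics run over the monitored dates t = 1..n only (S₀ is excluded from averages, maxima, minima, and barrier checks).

price = 2.6281

Under the martingale measure an up-move has probability p* = 0.5179; value the claim as the probability-weighted average of per-path payoffs, discounted 4 periods at R = 1.09.
Enumerate all 2^4 = 16 price paths (U = up ×1.36, D = down ×0.8); each path with k up-moves has probability p*^k·(1−p*)^(4−k).
DDDD: M=44.0000, payoff=0.0000, prob=0.054038
UDDD: M=74.8000, payoff=0.0000, prob=0.058041
DUDD: M=59.8400, payoff=0.0000, prob=0.058041
UUDD: M=101.7280, payoff=0.0000, prob=0.062341
DDUD: M=47.8720, payoff=0.0000, prob=0.058041
UDUD: M=81.3824, payoff=0.0000, prob=0.062341
DUUD: M=81.3824, payoff=0.0000, prob=0.062341
UUUD: M=138.3501, payoff=0.9201, prob=0.066958
DDDU: M=44.0000, payoff=0.0000, prob=0.058041
UDDU: M=74.8000, payoff=0.0000, prob=0.062341
DUDU: M=65.1059, payoff=0.0000, prob=0.062341
UUDU: M=110.6801, payoff=0.0000, prob=0.066958
DDUU: M=65.1059, payoff=0.0000, prob=0.062341
UDUU: M=110.6801, payoff=0.0000, prob=0.066958
DUUU: M=110.6801, payoff=0.0000, prob=0.066958
UUUU: M=188.1561, payoff=50.7261, prob=0.071918
Price = Σ prob·payoff / R^4 = 3.709747 / 1.411582 = 2.6281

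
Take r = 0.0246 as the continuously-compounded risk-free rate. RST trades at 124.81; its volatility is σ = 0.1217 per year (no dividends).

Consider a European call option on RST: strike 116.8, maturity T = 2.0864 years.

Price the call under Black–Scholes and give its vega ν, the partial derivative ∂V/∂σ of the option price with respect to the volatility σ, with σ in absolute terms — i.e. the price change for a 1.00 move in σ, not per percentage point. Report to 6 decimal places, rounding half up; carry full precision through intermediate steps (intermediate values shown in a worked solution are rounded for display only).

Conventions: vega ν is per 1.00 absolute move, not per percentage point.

σ√T = 0.1217·√2.0864 = 0.175788
d₁ = (ln(S/K) + (r+σ²/2)T) / (σ√T) = (ln(124.81/116.8) + (0.0246+0.1217²/2)·2.0864) / 0.175788 = (0.066330 + 0.066776) / 0.175788 = 0.757194
d₂ = d₁ − σ√T = 0.757194 − 0.175788 = 0.581406
e^{−rT} = 0.949969
N(d₁) = 0.775533,  N(d₂) = 0.719517
Call price V = S·N(d₁) − K·e^{−rT}·N(d₂) = 96.794298 − 79.834992 = 16.959306
φ(d₁) = (1/√(2π))·e^{−d₁²/2} = 0.299509
ν = S·φ(d₁)·√T = 53.995606

price = 16.959306
ν = 53.995606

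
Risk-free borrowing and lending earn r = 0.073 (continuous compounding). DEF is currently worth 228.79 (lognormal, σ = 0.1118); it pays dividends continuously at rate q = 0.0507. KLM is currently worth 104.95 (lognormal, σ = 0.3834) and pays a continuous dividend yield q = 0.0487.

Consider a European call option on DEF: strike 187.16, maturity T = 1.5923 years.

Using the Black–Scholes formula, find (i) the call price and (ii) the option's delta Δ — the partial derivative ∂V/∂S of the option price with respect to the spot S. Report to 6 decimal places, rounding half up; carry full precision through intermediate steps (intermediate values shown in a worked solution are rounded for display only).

σ√T = 0.1118·√1.5923 = 0.141076
d₁ = (ln(S/K) + (r−q+σ²/2)T) / (σ√T) = (ln(228.79/187.16) + (0.073−0.0507+0.1118²/2)·1.5923) / 0.141076 = (0.200841 + 0.045460) / 0.141076 = 1.745865
d₂ = d₁ − σ√T = 1.745865 − 0.141076 = 1.604788
e^{−rT} = 0.890263
e^{−qT} = 0.922443
N(d₁) = 0.959583,  N(d₂) = 0.945730
Call price V = S·e^{−qT}·N(d₁) − K·e^{−rT}·N(d₂) = 202.515867 − 157.579107 = 44.936760
Δ = e^{−qT}·N(d₁) = 0.885160

price = 44.936760
Δ = 0.885160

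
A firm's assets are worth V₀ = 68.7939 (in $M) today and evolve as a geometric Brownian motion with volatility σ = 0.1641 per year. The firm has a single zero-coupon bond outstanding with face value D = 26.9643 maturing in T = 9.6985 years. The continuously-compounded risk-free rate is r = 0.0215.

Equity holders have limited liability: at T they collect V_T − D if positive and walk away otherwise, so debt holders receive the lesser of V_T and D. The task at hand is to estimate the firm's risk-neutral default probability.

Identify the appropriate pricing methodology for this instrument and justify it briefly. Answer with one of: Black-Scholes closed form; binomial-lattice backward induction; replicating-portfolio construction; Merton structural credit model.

Key observation: the data describe a firm's assets (V₀ = 68.7939, GBM) and a single zero-coupon debt of face 26.9643, so credit quantities follow from equity-as-call in the structural model.

framework: Merton structural credit model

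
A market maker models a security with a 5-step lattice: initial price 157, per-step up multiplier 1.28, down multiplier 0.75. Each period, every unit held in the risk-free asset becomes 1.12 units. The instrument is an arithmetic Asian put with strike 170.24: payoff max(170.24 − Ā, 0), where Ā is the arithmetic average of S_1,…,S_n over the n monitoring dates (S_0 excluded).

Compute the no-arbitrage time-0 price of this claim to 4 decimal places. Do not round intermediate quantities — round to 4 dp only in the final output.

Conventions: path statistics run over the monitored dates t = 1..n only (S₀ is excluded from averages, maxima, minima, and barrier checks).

price = 6.0263

No-arbitrage gives p* = (R−d)/(u−d) = 0.6981: enumerate every path, weight its payoff by its p*-probability, and discount by R^5.
Enumerate all 2^5 = 32 price paths (U = up ×1.28, D = down ×0.75); each path with k up-moves has probability p*^k·(1−p*)^(5−k).
DDDDD: Ā=71.8459, payoff=98.3941, prob=0.002507
UDDDD: Ā=122.6170, payoff=47.6230, prob=0.005798
DUDDD: Ā=105.9750, payoff=64.2650, prob=0.005798
UUDDD: Ā=180.8640, payoff=0.0000, prob=0.013409
DDUDD: Ā=93.4935, payoff=76.7465, prob=0.005798
UDUDD: Ā=159.5622, payoff=10.6778, prob=0.013409
DUUDD: Ā=142.9202, payoff=27.3198, prob=0.013409
UUUDD: Ā=243.9172, payoff=0.0000, prob=0.031007
DDDUD: Ā=84.1324, payoff=86.1076, prob=0.005798
UDDUD: Ā=143.5859, payoff=26.6541, prob=0.013409
DUDUD: Ā=126.9439, payoff=43.2961, prob=0.013409
UUDUD: Ā=216.6510, payoff=0.0000, prob=0.031007
DDUUD: Ā=114.4624, payoff=55.7776, prob=0.013409
UDUUD: Ā=195.3492, payoff=0.0000, prob=0.031007
DUUUD: Ā=178.7072, payoff=0.0000, prob=0.031007
UUUUD: Ā=304.9936, payoff=0.0000, prob=0.071705
DDDDU: Ā=77.1115, payoff=93.1285, prob=0.005798
UDDDU: Ā=131.6037, payoff=38.6363, prob=0.013409
DUDDU: Ā=114.9617, payoff=55.2783, prob=0.013409
UUDDU: Ā=196.2013, payoff=0.0000, prob=0.031007
DDUDU: Ā=102.4802, payoff=67.7598, prob=0.013409
UDUDU: Ā=174.8995, payoff=0.0000, prob=0.031007
DUUDU: Ā=158.2575, payoff=11.9825, prob=0.031007
UUUDU: Ā=270.0928, payoff=0.0000, prob=0.071705
DDDUU: Ā=93.1191, payoff=77.1209, prob=0.013409
UDDUU: Ā=158.9232, payoff=11.3168, prob=0.031007
DUDUU: Ā=142.2812, payoff=27.9588, prob=0.031007
UUDUU: Ā=242.8266, payoff=0.0000, prob=0.071705
DDUUU: Ā=129.7997, payoff=40.4403, prob=0.031007
UDUUU: Ā=221.5248, payoff=0.0000, prob=0.071705
DUUUU: Ā=204.8828, payoff=0.0000, prob=0.071705
UUUUU: Ā=349.6666, payoff=0.0000, prob=0.165817
Price = Σ prob·payoff / R^5 = 10.620323 / 1.762342 = 6.0263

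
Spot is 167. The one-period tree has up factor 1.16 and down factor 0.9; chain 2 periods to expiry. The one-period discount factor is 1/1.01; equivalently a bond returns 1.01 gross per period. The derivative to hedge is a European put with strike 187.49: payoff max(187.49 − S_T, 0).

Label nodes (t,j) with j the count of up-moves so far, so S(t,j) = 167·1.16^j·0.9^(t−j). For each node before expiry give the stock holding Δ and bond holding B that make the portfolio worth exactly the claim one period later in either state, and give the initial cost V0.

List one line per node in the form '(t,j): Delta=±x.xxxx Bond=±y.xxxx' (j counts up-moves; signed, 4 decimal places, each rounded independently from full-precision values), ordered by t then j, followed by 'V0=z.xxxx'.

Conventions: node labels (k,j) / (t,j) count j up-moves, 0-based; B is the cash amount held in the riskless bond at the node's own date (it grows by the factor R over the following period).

Since d<R<u, set p* = (R−d)/(u−d) = 0.4231; price each node as the discounted p*-expectation of its children.
Terminal payoffs: V(2,0)=52.2200, V(2,1)=13.1420, V(2,2)=0.0000
(1,0): S=150.3000. Δ = (V_up−V_dn)/(S_up−S_dn) = (13.1420−52.2200)/(174.3480−135.2700) = -1.0000. V = [p*·13.1420 + (1−p*)·52.2200]/1.01 = 35.3337. B = V − Δ·S = 185.6337.
(1,1): S=193.7200. Δ = (V_up−V_dn)/(S_up−S_dn) = (0.0000−13.1420)/(224.7152−174.3480) = -0.2609. V = [p*·0.0000 + (1−p*)·13.1420]/1.01 = 7.5069. B = V − Δ·S = 58.0530.
(0,0): S=167.0000. Δ = (V_up−V_dn)/(S_up−S_dn) = (7.5069−35.3337)/(193.7200−150.3000) = -0.6409. V = [p*·7.5069 + (1−p*)·35.3337]/1.01 = 23.3275. B = V − Δ·S = 130.3537.
Sanity check at the root: Δ(0,0)·S0 + B(0,0) reproduces V0 = 23.3275.

(0,0): Delta=-0.6409 Bond=130.3537
(1,0): Delta=-1.0000 Bond=185.6337
(1,1): Delta=-0.2609 Bond=58.0530
V0=23.3275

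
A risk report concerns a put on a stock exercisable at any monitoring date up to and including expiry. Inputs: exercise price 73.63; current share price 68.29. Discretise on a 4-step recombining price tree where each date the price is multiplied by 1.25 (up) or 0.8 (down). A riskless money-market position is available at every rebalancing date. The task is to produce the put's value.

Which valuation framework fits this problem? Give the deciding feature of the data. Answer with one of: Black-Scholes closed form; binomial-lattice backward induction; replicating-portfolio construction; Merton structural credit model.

Key observation: the defining feature is the embedded early-exercise option across 4 discrete dates on the spot-68.29 tree; pricing the strike-73.63 put means working backward with an exercise test at every node.

framework: binomial-lattice backward induction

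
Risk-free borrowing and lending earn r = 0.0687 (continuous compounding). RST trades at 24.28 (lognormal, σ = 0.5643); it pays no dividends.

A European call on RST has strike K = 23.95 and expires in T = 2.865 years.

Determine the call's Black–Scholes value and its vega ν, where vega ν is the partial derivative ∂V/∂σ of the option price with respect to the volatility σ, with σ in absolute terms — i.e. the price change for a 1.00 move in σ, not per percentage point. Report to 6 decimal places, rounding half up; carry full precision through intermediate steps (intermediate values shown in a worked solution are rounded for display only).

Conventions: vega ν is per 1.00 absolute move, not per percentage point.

price = 10.550470
ν = 12.850945

σ√T = 0.5643·√2.865 = 0.955152
d₁ = (ln(S/K) + (r+σ²/2)T) / (σ√T) = (ln(24.28/23.95) + (0.0687+0.5643²/2)·2.865) / 0.955152 = (0.013685 + 0.652983) / 0.955152 = 0.697970
d₂ = d₁ − σ√T = 0.697970 − 0.955152 = -0.257181
e^{−rT} = 0.821334
N(d₁) = 0.757402,  N(d₂) = 0.398519
Call price V = S·N(d₁) − K·e^{−rT}·N(d₂) = 18.389723 − 7.839254 = 10.550470
φ(d₁) = (1/√(2π))·e^{−d₁²/2} = 0.312697
ν = S·φ(d₁)·√T = 12.850945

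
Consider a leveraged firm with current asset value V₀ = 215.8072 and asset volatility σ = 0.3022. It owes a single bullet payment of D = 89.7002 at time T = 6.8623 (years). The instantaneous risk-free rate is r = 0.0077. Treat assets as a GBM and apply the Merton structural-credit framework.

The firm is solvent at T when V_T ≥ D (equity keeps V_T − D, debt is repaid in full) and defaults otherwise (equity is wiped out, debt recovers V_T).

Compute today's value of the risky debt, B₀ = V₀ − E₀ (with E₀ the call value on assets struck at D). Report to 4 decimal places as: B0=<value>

Work the structural quantities from V₀ = 215.8072 against face 89.7002:
d₁ = [ln(V₀/D) + (r + σ²/2)T] / (σ√T)
   = [ln(215.8072/89.7002) + (0.0077 + 0.5·0.3022²)·6.8623] / (0.3022·√6.8623)
   = [0.877912 + 0.366189] / 0.791643 = 1.571544
d₂ = d₁ − σ√T = 1.571544 − 0.791643 = 0.779901
N(d₁) = 0.941972,  N(d₂) = 0.782275,  e^(−rT) = 0.948532
E₀ = V₀·N(d₁) − D·e^(−rT)·N(d₂)
   = 215.8072·0.941972 − 89.7002·0.948532·0.782275 = 136.725558
B₀ = V₀ − E₀ = 215.8072 − 136.725558 = 79.081642

B0=79.0816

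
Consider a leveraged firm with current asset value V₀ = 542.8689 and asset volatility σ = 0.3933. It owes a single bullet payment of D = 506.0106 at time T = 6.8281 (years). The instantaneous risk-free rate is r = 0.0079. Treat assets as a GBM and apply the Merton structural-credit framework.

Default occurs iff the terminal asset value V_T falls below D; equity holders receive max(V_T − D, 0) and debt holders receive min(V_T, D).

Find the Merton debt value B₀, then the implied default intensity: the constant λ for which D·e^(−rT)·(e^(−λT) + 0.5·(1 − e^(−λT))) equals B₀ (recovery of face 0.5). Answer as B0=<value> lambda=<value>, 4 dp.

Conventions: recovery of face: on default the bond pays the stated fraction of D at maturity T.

B0=309.1111 lambda=0.1816

With assets at 542.8689 and a single debt payment of 506.0106 at 6.8281 years:
d₁ = [ln(V₀/D) + (r + σ²/2)T] / (σ√T)
   = [ln(542.8689/506.0106) + (0.0079 + 0.5·0.3933²)·6.8281] / (0.3933·√6.8281)
   = [0.070310 + 0.582044] / 1.027718 = 0.634760
d₂ = d₁ − σ√T = 0.634760 − 1.027718 = -0.392958
N(d₁) = 0.737208,  N(d₂) = 0.347175,  e^(−rT) = 0.947487
E₀ = V₀·N(d₁) − D·e^(−rT)·N(d₂)
   = 542.8689·0.737208 − 506.0106·0.947487·0.347175 = 233.757822
B₀ = V₀ − E₀ = 542.8689 − 233.757822 = 309.111078
e^(−λT) = (B₀·e^(rT)/D − 0.5)/(1 − 0.5) = (309.1111·1.055423/506.0106 − 0.5)/0.5 = 0.28947133
λ = −ln(0.28947133)/6.8281 = 0.181558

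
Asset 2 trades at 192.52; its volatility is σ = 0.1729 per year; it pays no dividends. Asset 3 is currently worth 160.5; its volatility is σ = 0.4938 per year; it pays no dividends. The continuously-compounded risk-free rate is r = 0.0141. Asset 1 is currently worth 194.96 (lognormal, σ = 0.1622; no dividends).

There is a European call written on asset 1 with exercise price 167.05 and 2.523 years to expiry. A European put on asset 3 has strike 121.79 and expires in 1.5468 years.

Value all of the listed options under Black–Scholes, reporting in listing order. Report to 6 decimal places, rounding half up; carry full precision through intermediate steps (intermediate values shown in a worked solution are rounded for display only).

[asset 1 call K=167.05]
σ√T = 0.1622·√2.523 = 0.257638
d₁ = (ln(S/K) + (r+σ²/2)T) / (σ√T) = (ln(194.96/167.05) + (0.0141+0.1622²/2)·2.523) / 0.257638 = (0.154501 + 0.068763) / 0.257638 = 0.866582
d₂ = d₁ − σ√T = 0.866582 − 0.257638 = 0.608944
e^{−rT} = 0.965051
N(d₁) = 0.806914,  N(d₂) = 0.728719
price = S·N(d₁) − K·e^{−rT}·N(d₂) = 157.316026 − 117.478115 = 39.837911
[asset 3 put K=121.79]
σ√T = 0.4938·√1.5468 = 0.614141
d₁ = (ln(S/K) + (r+σ²/2)T) / (σ√T) = (ln(160.5/121.79) + (0.0141+0.4938²/2)·1.5468) / 0.614141 = (0.275996 + 0.210395) / 0.614141 = 0.791984
d₂ = d₁ − σ√T = 0.791984 − 0.614141 = 0.177843
e^{−rT} = 0.978426
N(−d₁) = 0.214185,  N(−d₂) = 0.429423
price = K·e^{−rT}·N(−d₂) − S·N(−d₁) = 51.171131 − 34.376671 = 16.794460

price(asset 1 call K=167.05) = 39.837911
price(asset 3 put K=121.79) = 16.794460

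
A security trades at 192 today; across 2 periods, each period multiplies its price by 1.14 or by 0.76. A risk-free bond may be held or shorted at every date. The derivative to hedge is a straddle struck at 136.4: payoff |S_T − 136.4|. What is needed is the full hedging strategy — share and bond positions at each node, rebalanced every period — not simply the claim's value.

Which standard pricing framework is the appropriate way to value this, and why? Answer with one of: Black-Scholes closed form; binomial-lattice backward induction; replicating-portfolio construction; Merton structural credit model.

framework: replicating-portfolio construction

Key observation: the mandate to exhibit the hedge at every date and state singles out the replicating-portfolio construction on the 2-period tree with factors 1.14 and 0.76 from 192.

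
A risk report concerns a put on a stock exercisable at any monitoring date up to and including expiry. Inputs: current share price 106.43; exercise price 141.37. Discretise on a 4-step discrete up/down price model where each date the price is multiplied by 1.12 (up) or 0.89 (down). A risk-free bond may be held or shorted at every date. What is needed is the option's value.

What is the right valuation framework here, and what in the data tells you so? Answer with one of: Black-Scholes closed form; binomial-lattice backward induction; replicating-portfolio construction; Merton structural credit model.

framework: binomial-lattice backward induction

Key observation: with exercise allowed before expiry on a discrete up/down model (4 steps from spot 106.43), the strike-141.37 put's value must be rolled back through the tree testing early exercise at each node.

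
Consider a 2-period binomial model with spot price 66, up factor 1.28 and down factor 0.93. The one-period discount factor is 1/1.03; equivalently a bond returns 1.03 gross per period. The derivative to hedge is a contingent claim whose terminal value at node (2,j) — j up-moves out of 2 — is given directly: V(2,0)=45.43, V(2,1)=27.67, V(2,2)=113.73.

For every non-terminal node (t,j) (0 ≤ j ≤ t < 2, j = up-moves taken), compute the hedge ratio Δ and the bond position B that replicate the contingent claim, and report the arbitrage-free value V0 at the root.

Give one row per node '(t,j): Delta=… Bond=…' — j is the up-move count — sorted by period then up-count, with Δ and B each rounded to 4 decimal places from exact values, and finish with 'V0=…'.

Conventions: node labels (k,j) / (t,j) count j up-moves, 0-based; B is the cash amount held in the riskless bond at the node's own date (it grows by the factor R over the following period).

(0,0): Delta=0.5003 Bond=8.2271
(1,0): Delta=-0.8267 Bond=89.9232
(1,1): Delta=2.9106 Bond=-195.1492
V0=41.2447

Since d<R<u, set p* = (R−d)/(u−d) = 0.2857; price each node as the discounted p*-expectation of its children.
Payoffs at expiry: V(2,0)=45.4300, V(2,1)=27.6700, V(2,2)=113.7300
Node (1,0) S=61.3800: V=(p*·27.6700+(1−p*)·45.4300)/1.03=39.1803; Δ=(27.6700−45.4300)/(78.5664−57.0834)=-0.8267; B=V−Δ·S=89.9232
Node (1,1) S=84.4800: V=(p*·113.7300+(1−p*)·27.6700)/1.03=50.7365; Δ=(113.7300−27.6700)/(108.1344−78.5664)=2.9106; B=V−Δ·S=-195.1492
Node (0,0) S=66.0000: V=(p*·50.7365+(1−p*)·39.1803)/1.03=41.2447; Δ=(50.7365−39.1803)/(84.4800−61.3800)=0.5003; B=V−Δ·S=8.2271
Check: Δ(0,0)·S0 + B(0,0) = 41.2447 = V0.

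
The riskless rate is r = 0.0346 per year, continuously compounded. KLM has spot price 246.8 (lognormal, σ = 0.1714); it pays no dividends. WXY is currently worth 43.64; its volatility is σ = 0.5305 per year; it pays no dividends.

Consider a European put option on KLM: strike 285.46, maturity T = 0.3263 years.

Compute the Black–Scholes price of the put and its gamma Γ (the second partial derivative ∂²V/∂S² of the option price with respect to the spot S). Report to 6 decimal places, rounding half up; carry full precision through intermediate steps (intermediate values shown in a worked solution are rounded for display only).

price = 36.464122
Γ = 0.006890

σ√T = 0.1714·√0.3263 = 0.097908
d₁ = (ln(S/K) + (r+σ²/2)T) / (σ√T) = (ln(246.8/285.46) + (0.0346+0.1714²/2)·0.3263) / 0.097908 = (-0.145524 + 0.016083) / 0.097908 = -1.322060
d₂ = d₁ − σ√T = -1.322060 − 0.097908 = -1.419969
e^{−rT} = 0.988774
N(−d₁) = 0.906926,  N(−d₂) = 0.922192
Put price V = K·e^{−rT}·N(−d₂) − S·N(−d₁) = 260.293449 − 223.829327 = 36.464122
φ(d₁) = (1/√(2π))·e^{−d₁²/2} = 0.166483
Γ = φ(d₁) / (S·σ·√T) = 0.006890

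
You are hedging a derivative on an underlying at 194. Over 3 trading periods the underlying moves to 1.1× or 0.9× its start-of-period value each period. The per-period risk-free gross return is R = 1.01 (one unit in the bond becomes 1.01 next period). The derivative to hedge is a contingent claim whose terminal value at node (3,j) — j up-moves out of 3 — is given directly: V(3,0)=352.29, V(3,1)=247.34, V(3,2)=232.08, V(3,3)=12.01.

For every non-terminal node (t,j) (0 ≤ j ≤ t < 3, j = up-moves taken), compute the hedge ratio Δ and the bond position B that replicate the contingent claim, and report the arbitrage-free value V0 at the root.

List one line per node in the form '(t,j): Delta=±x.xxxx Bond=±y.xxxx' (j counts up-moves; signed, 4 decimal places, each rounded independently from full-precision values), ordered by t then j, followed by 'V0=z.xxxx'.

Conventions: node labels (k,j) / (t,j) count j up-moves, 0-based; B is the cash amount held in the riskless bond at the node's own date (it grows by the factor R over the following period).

No-arbitrage ⇒ martingale measure with p* = (R−d)/(u−d) = 0.5500.
At maturity the claim pays: V(3,0)=352.2900, V(3,1)=247.3400, V(3,2)=232.0800, V(3,3)=12.0100
(2,0): S=157.1400. Δ = (V_up−V_dn)/(S_up−S_dn) = (247.3400−352.2900)/(172.8540−141.4260) = -3.3394. V = [p*·247.3400 + (1−p*)·352.2900]/1.01 = 291.6510. B = V − Δ·S = 816.4010.
(2,1): S=192.0600. Δ = (V_up−V_dn)/(S_up−S_dn) = (232.0800−247.3400)/(211.2660−172.8540) = -0.3973. V = [p*·232.0800 + (1−p*)·247.3400]/1.01 = 236.5812. B = V − Δ·S = 312.8812.
(2,2): S=234.7400. Δ = (V_up−V_dn)/(S_up−S_dn) = (12.0100−232.0800)/(258.2140−211.2660) = -4.6875. V = [p*·12.0100 + (1−p*)·232.0800]/1.01 = 109.9421. B = V − Δ·S = 1210.2921.
(1,0): S=174.6000. Δ = (V_up−V_dn)/(S_up−S_dn) = (236.5812−291.6510)/(192.0600−157.1400) = -1.5770. V = [p*·236.5812 + (1−p*)·291.6510]/1.01 = 258.7749. B = V − Δ·S = 534.1239.
(1,1): S=213.4000. Δ = (V_up−V_dn)/(S_up−S_dn) = (109.9421−236.5812)/(234.7400−192.0600) = -2.9672. V = [p*·109.9421 + (1−p*)·236.5812]/1.01 = 165.2769. B = V − Δ·S = 798.4725.
(0,0): S=194.0000. Δ = (V_up−V_dn)/(S_up−S_dn) = (165.2769−258.7749)/(213.4000−174.6000) = -2.4097. V = [p*·165.2769 + (1−p*)·258.7749]/1.01 = 205.2980. B = V − Δ·S = 672.7877.
Verification: the root portfolio costs Δ(0,0)·S0 + B(0,0) = 205.2980, matching V0.

(0,0): Delta=-2.4097 Bond=672.7877
(1,0): Delta=-1.5770 Bond=534.1239
(1,1): Delta=-2.9672 Bond=798.4725
(2,0): Delta=-3.3394 Bond=816.4010
(2,1): Delta=-0.3973 Bond=312.8812
(2,2): Delta=-4.6875 Bond=1210.2921
V0=205.2980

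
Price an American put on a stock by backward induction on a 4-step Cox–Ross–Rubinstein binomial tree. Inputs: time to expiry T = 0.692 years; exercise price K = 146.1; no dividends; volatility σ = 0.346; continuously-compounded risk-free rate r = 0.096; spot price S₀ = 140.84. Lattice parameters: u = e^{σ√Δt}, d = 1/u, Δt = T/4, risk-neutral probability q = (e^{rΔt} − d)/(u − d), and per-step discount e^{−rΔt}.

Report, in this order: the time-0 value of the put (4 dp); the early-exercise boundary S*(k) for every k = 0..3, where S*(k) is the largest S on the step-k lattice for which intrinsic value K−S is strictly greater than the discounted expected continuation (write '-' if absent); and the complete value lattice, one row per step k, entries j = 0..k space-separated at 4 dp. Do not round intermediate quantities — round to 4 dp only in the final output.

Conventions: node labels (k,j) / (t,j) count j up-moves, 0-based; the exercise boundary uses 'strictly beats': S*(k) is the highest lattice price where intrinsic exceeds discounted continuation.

Δt=0.17300  u=1.15478  d=0.86596  q=0.52207  discount=0.98353
step 4 (expiry): payoffs max(K−S,0) = 66.9002 40.4851 5.2600 0.0000 0.0000
step 3: (k=3,j=0): S=91.4586, K−S=54.6414, hold=52.2350 ⇒ V=54.6414 exercise | (k=3,j=1): S=121.9623, K−S=24.1377, hold=21.7313 ⇒ V=24.1377 exercise | (k=3,j=2): S=162.6397, K−S=0.0000, hold=2.4725 ⇒ V=2.4725 continue | (k=3,j=3): S=216.8840, K−S=0.0000, hold=0.0000 ⇒ V=0.0000 continue  boundary S*=121.9623
step 2: (k=2,j=0): S=105.6149, K−S=40.4851, hold=38.0787 ⇒ V=40.4851 exercise | (k=2,j=1): S=140.8400, K−S=5.2600, hold=12.6158 ⇒ V=12.6158 continue | (k=2,j=2): S=187.8136, K−S=0.0000, hold=1.1622 ⇒ V=1.1622 continue  boundary S*=105.6149
step 1: (k=1,j=0): S=121.9623, K−S=24.1377, hold=25.5083 ⇒ V=25.5083 continue | (k=1,j=1): S=162.6397, K−S=0.0000, hold=6.5270 ⇒ V=6.5270 continue  boundary S*=-
step 0: (k=0,j=0): S=140.8400, K−S=5.2600, hold=15.3418 ⇒ V=15.3418 continue  boundary S*=-

price = 15.3418
boundary = - - 105.6149 121.9623
tree:
15.3418
25.5083 6.5270
40.4851 12.6158 1.1622
54.6414 24.1377 2.4725 0.0000
66.9002 40.4851 5.2600 0.0000 0.0000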